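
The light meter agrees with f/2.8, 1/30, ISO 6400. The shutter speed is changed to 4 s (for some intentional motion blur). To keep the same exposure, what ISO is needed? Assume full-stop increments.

ISO 50

Shutter speed: 1/30 → 1/15 → 1/8 → 1/4 → 1/2 → 1 → 2 → 4 — 7 stops slower (brighter).
Need 7 stops darker from the ISO: 6400 → 3200 → 1600 → 800 → 400 → 200 → 100 → 50.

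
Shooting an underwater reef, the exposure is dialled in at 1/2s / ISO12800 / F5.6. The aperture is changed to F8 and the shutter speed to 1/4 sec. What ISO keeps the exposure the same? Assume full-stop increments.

Aperture: f/5.6 → f/8 — 1 stop smaller aperture (darker).
Shutter speed: 1/2 → 1/4 — 1 stop faster (darker).
Net change so far: 2 stops darker. Offset with the ISO: 12800 → 25600 → 51200.

ISO 51200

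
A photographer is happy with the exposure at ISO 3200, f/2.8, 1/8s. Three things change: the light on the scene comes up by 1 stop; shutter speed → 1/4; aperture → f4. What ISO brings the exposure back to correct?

Scene light: 1 stop brighter.
Shutter speed: 1/8 → 1/4 — 1 stop longer (brighter).
Aperture: f/2.8 → f/4 — 1 stop smaller aperture (darker).
Net so far: 1 stop brighter. ISO: 3200 → 1600.

ISO 1600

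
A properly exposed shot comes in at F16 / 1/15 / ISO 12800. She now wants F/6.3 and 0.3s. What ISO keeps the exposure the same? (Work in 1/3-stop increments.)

ISO 400

Aperture: f/16 → f/14 → f/13 → f/11 → f/10 → f/9 → f/8 → f/7.1 → f/6.3 — 2 2/3 stops larger aperture (brighter).
Shutter speed: 1/15 → 1/13 → 1/10 → 1/8 → 1/6 → 1/5 → 1/4 → 0.3 — 2 1/3 stops slower (brighter).
Net change so far: 5 stops brighter. Offset with the ISO: 12800 → 10000 → 8000 → 6400 → 5000 → 4000 → 3200 → 2500 → 2000 → 1600 → 1250 → 1000 → 800 → 640 → 500 → 400.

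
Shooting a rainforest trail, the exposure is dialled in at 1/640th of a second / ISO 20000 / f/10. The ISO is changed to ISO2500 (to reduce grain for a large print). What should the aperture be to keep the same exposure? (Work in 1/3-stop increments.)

f/3.5

ISO: 20000 → 16000 → 12800 → 10000 → 8000 → 6400 → 5000 → 4000 → 3200 → 2500 — 3 stops dropped (darker).
Need 3 stops brighter from the aperture: f/10 → f/9 → f/8 → f/7.1 → f/6.3 → f/5.6 → f/5 → f/4.5 → f/4 → f/3.5.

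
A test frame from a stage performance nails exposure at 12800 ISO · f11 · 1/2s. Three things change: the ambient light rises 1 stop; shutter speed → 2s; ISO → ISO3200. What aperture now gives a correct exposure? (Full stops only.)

f/16

Scene light: 1 stop brighter.
Shutter speed: 1/2 → 1 → 2 — 2 stops slower (brighter).
ISO: 12800 → 6400 → 3200 — 2 stops lower (darker).
Net so far: 1 stop brighter. Aperture: f/11 → f/16.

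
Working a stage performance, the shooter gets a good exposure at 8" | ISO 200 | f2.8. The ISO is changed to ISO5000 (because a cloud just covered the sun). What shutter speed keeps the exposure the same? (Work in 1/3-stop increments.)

ISO: 200 → 250 → 320 → 400 → 500 → 640 → 800 → 1000 → 1250 → 1600 → 2000 → 2500 → 3200 → 4000 → 5000 — 4 2/3 stops raised (brighter).
Need 4 2/3 stops darker from the shutter speed: 8 → 6 → 5 → 4 → 3.2 → 2.5 → 2 → 1.6 → 1.3 → 1 → 0.8 → 0.6 → 0.5 → 0.4 → 0.3.

0.3 s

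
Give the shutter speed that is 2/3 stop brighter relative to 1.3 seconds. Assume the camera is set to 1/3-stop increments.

Shutter speed: 1.3 → 1.6 → 2 — 2/3 stop longer (brighter).

2 s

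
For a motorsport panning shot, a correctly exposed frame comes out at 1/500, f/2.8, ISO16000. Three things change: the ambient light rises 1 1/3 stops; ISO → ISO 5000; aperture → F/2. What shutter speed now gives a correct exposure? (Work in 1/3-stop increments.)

1/800s

Scene light: 1 1/3 stops brighter.
ISO: 16000 → 12800 → 10000 → 8000 → 6400 → 5000 — 1 2/3 stops dropped (darker).
Aperture: f/2.8 → f/2.5 → f/2.2 → f/2 — 1 stop larger aperture (brighter).
Net so far: 2/3 stop brighter. Shutter speed: 1/500 → 1/640 → 1/800.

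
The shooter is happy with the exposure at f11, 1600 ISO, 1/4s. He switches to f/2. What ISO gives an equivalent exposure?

Aperture: f/11 → f/8 → f/5.6 → f/4 → f/2.8 → f/2 — 5 stops wider (brighter).
Need 5 stops darker from the ISO: 1600 → 800 → 400 → 200 → 100 → 50.

ISO 50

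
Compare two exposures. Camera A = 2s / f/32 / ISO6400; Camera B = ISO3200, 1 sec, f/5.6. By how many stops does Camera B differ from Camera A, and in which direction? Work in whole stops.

3 stops brighter

Aperture: f/32 → f/22 → f/16 → f/11 → f/8 → f/5.6 — 5 stops opened up (brighter).
Shutter speed: 2 → 1 — 1 stop faster (darker).
ISO: 6400 → 3200 — 1 stop dropped (darker).
Net: +5 −1 −1 = +3 stops.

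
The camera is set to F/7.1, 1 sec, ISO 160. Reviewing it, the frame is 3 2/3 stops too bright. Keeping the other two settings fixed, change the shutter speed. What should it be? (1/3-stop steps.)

Overexposed by 3 2/3 stops → need 3 2/3 stops darker.
Shutter speed: 1 → 0.8 → 0.6 → 0.5 → 0.4 → 0.3 → 1/4 → 1/5 → 1/6 → 1/8 → 1/10 → 1/13.

1/13s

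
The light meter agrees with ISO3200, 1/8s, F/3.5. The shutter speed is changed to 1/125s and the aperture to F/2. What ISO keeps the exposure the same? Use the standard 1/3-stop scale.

Shutter speed: 1/8 → 1/10 → 1/13 → 1/15 → 1/20 → 1/25 → 1/30 → 1/40 → 1/50 → 1/60 → 1/80 → 1/100 → 1/125 — 4 stops shorter (darker).
Aperture: f/3.5 → f/3.2 → f/2.8 → f/2.5 → f/2.2 → f/2 — 1 2/3 stops opened up (brighter).
Net change so far: 2 1/3 stops darker. Offset with the ISO: 3200 → 4000 → 5000 → 6400 → 8000 → 10000 → 12800 → 16000.

ISO 16000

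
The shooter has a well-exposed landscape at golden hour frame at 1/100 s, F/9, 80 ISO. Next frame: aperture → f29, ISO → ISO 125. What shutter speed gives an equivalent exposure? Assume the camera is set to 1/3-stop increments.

1/15s

Aperture: f/9 → f/10 → f/11 → f/13 → f/14 → f/16 → f/18 → f/20 → f/22 → f/25 → f/29 — 3 1/3 stops smaller aperture (darker).
ISO: 80 → 100 → 125 — 2/3 stop higher (brighter).
Net change so far: 2 2/3 stops darker. Offset with the shutter speed: 1/100 → 1/80 → 1/60 → 1/50 → 1/40 → 1/30 → 1/25 → 1/20 → 1/15.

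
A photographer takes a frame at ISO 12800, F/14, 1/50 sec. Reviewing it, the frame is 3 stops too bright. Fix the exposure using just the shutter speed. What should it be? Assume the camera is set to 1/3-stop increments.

Overexposed by 3 stops → need 3 stops darker.
Shutter speed: 1/50 → 1/60 → 1/80 → 1/100 → 1/125 → 1/160 → 1/200 → 1/250 → 1/320 → 1/400.

1/400s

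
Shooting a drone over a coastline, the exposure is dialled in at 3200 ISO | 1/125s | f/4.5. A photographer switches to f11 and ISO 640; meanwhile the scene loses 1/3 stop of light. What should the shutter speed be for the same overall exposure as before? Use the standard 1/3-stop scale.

0.3 s

Scene light: 1/3 stop darker.
Aperture: f/4.5 → f/5 → f/5.6 → f/6.3 → f/7.1 → f/8 → f/9 → f/10 → f/11 — 2 2/3 stops stopped down (darker).
ISO: 3200 → 2500 → 2000 → 1600 → 1250 → 1000 → 800 → 640 — 2 1/3 stops lower (darker).
Net so far: 5 1/3 stops darker. Shutter speed: 1/125 → 1/100 → 1/80 → 1/60 → 1/50 → 1/40 → 1/30 → 1/25 → 1/20 → 1/15 → 1/13 → 1/10 → 1/8 → 1/6 → 1/5 → 1/4 → 0.3.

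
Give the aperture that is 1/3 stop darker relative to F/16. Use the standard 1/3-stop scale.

Aperture: f/16 → f/18 — 1/3 stop narrower (darker).

f/18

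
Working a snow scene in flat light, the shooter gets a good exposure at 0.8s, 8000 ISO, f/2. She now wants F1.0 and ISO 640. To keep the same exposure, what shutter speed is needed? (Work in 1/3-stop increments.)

Aperture: f/2 → f/1.8 → f/1.6 → f/1.4 → f/1.2 → f/1.1 → f/1.0 — 2 stops larger aperture (brighter).
ISO: 8000 → 6400 → 5000 → 4000 → 3200 → 2500 → 2000 → 1600 → 1250 → 1000 → 800 → 640 — 3 2/3 stops dropped (darker).
Net change so far: 1 2/3 stops darker. Offset with the shutter speed: 0.8 → 1 → 1.3 → 1.6 → 2 → 2.5.

2.5 s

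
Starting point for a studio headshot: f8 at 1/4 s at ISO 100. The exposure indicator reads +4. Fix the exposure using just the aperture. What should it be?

Overexposed by 4 stops → need 4 stops darker.
Aperture: f/8 → f/11 → f/16 → f/22 → f/32.

f/32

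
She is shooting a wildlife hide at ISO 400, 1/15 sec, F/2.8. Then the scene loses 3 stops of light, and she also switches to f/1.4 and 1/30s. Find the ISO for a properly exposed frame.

Scene light: 3 stops darker.
Aperture: f/2.8 → f/2 → f/1.4 — 2 stops wider (brighter).
Shutter speed: 1/15 → 1/30 — 1 stop shorter (darker).
Net so far: 2 stops darker. ISO: 400 → 800 → 1600.

ISO 1600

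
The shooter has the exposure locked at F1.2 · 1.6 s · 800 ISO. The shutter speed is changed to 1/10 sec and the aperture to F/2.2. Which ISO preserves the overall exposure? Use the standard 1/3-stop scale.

Shutter speed: 1.6 → 1.3 → 1 → 0.8 → 0.6 → 0.5 → 0.4 → 0.3 → 1/4 → 1/5 → 1/6 → 1/8 → 1/10 — 4 stops shorter (darker).
Aperture: f/1.2 → f/1.4 → f/1.6 → f/1.8 → f/2 → f/2.2 — 1 2/3 stops narrower (darker).
Net change so far: 5 2/3 stops darker. Offset with the ISO: 800 → 1000 → 1250 → 1600 → 2000 → 2500 → 3200 → 4000 → 5000 → 6400 → 8000 → 10000 → 12800 → 16000 → 20000 → 25600 → 32000 → 40000.

ISO 40000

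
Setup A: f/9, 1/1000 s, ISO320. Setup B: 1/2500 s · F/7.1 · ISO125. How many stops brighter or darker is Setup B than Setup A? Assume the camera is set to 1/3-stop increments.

2 stops darker

Aperture: f/9 → f/8 → f/7.1 — 2/3 stop opened up (brighter).
Shutter speed: 1/1000 → 1/1250 → 1/1600 → 1/2000 → 1/2500 — 1 1/3 stops shorter (darker).
ISO: 320 → 250 → 200 → 160 → 125 — 1 1/3 stops dropped (darker).
Net: +2/3 −1 1/3 −1 1/3 = −2 stops.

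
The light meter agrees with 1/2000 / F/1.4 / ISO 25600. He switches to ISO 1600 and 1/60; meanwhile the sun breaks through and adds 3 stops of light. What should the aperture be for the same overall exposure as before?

f/5.6

Scene light: 3 stops brighter.
ISO: 25600 → 12800 → 6400 → 3200 → 1600 — 4 stops lower (darker).
Shutter speed: 1/2000 → 1/1000 → 1/500 → 1/250 → 1/125 → 1/60 — 5 stops longer (brighter).
Net so far: 4 stops brighter. Aperture: f/1.4 → f/2 → f/2.8 → f/4 → f/5.6.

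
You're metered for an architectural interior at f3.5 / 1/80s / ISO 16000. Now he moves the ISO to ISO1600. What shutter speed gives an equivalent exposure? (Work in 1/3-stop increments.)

1/8s

ISO: 16000 → 12800 → 10000 → 8000 → 6400 → 5000 → 4000 → 3200 → 2500 → 2000 → 1600 — 3 1/3 stops dropped (darker).
Need 3 1/3 stops brighter from the shutter speed: 1/80 → 1/60 → 1/50 → 1/40 → 1/30 → 1/25 → 1/20 → 1/15 → 1/13 → 1/10 → 1/8.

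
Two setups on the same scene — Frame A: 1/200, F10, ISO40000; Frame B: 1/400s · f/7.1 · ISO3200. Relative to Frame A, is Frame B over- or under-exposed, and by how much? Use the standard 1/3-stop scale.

3 2/3 stops darker

Aperture: f/10 → f/9 → f/8 → f/7.1 — 1 stop larger aperture (brighter).
Shutter speed: 1/200 → 1/250 → 1/320 → 1/400 — 1 stop faster (darker).
ISO: 40000 → 32000 → 25600 → 20000 → 16000 → 12800 → 10000 → 8000 → 6400 → 5000 → 4000 → 3200 — 3 2/3 stops lower (darker).
Net: +1 −1 −3 2/3 = −3 2/3 stops.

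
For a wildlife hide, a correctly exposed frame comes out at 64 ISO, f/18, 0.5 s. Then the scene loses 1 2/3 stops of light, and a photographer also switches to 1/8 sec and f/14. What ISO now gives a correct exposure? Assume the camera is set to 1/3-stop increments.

ISO 500

Scene light: 1 2/3 stops darker.
Shutter speed: 0.5 → 0.4 → 0.3 → 1/4 → 1/5 → 1/6 → 1/8 — 2 stops shorter (darker).
Aperture: f/18 → f/16 → f/14 — 2/3 stop larger aperture (brighter).
Net so far: 3 stops darker. ISO: 64 → 80 → 100 → 125 → 160 → 200 → 250 → 320 → 400 → 500.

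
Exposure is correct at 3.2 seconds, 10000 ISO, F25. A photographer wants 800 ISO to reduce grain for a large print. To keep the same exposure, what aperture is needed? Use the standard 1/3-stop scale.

ISO: 10000 → 8000 → 6400 → 5000 → 4000 → 3200 → 2500 → 2000 → 1600 → 1250 → 1000 → 800 — 3 2/3 stops lower (darker).
Need 3 2/3 stops brighter from the aperture: f/25 → f/22 → f/20 → f/18 → f/16 → f/14 → f/13 → f/11 → f/10 → f/9 → f/8 → f/7.1.

f/7.1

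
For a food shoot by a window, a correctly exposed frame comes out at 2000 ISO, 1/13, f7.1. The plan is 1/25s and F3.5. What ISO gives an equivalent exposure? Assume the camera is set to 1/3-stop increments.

Shutter speed: 1/13 → 1/15 → 1/20 → 1/25 — 1 stop shorter (darker).
Aperture: f/7.1 → f/6.3 → f/5.6 → f/5 → f/4.5 → f/4 → f/3.5 — 2 stops opened up (brighter).
Net change so far: 1 stop brighter. Offset with the ISO: 2000 → 1600 → 1250 → 1000.

ISO 1000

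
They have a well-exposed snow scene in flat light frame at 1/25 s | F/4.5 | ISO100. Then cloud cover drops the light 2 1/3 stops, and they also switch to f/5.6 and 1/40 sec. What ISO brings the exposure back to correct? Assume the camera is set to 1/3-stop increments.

Scene light: 2 1/3 stops darker.
Aperture: f/4.5 → f/5 → f/5.6 — 2/3 stop narrower (darker).
Shutter speed: 1/25 → 1/30 → 1/40 — 2/3 stop shorter (darker).
Net so far: 3 2/3 stops darker. ISO: 100 → 125 → 160 → 200 → 250 → 320 → 400 → 500 → 640 → 800 → 1000 → 1250.

ISO 1250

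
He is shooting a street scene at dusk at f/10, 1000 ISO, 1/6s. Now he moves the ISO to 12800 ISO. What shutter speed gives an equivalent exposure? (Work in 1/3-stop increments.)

ISO: 1000 → 1250 → 1600 → 2000 → 2500 → 3200 → 4000 → 5000 → 6400 → 8000 → 10000 → 12800 — 3 2/3 stops higher (brighter).
Need 3 2/3 stops darker from the shutter speed: 1/6 → 1/8 → 1/10 → 1/13 → 1/15 → 1/20 → 1/25 → 1/30 → 1/40 → 1/50 → 1/60 → 1/80.

1/80s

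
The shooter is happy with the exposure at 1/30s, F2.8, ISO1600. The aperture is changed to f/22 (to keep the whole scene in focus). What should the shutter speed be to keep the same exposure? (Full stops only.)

Aperture: f/2.8 → f/4 → f/5.6 → f/8 → f/11 → f/16 → f/22 — 6 stops narrower (darker).
Need 6 stops brighter from the shutter speed: 1/30 → 1/15 → 1/8 → 1/4 → 1/2 → 1 → 2.

2 s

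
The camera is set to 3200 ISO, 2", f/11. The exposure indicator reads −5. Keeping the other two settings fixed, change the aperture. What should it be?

f/2

Underexposed by 5 stops → need 5 stops brighter.
Aperture: f/11 → f/8 → f/5.6 → f/4 → f/2.8 → f/2.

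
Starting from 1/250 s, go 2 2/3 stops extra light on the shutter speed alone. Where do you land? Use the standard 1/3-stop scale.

Shutter speed: 1/250 → 1/200 → 1/160 → 1/125 → 1/100 → 1/80 → 1/60 → 1/50 → 1/40 — 2 2/3 stops slower (brighter).

1/40s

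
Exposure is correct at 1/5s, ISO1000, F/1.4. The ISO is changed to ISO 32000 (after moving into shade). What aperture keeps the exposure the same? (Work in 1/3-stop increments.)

ISO: 1000 → 1250 → 1600 → 2000 → 2500 → 3200 → 4000 → 5000 → 6400 → 8000 → 10000 → 12800 → 16000 → 20000 → 25600 → 32000 — 5 stops higher (brighter).
Need 5 stops darker from the aperture: f/1.4 → f/1.6 → f/1.8 → f/2 → f/2.2 → f/2.5 → f/2.8 → f/3.2 → f/3.5 → f/4 → f/4.5 → f/5 → f/5.6 → f/6.3 → f/7.1 → f/8.

f/8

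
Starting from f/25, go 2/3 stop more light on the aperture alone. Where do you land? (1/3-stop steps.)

f/20

Aperture: f/25 → f/22 → f/20 — 2/3 stop opened up (brighter).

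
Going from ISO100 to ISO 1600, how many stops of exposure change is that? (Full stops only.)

4 stops

100 → 200 → 400 → 800 → 1600 — count the steps: 4 stops.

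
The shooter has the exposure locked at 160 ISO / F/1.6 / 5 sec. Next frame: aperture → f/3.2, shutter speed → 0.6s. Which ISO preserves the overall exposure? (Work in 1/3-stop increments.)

ISO 5000

Aperture: f/1.6 → f/1.8 → f/2 → f/2.2 → f/2.5 → f/2.8 → f/3.2 — 2 stops stopped down (darker).
Shutter speed: 5 → 4 → 3.2 → 2.5 → 2 → 1.6 → 1.3 → 1 → 0.8 → 0.6 — 3 stops faster (darker).
Net change so far: 5 stops darker. Offset with the ISO: 160 → 200 → 250 → 320 → 400 → 500 → 640 → 800 → 1000 → 1250 → 1600 → 2000 → 2500 → 3200 → 4000 → 5000.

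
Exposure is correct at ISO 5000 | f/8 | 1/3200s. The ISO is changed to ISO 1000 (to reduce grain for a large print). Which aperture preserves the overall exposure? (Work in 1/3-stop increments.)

f/3.5

ISO: 5000 → 4000 → 3200 → 2500 → 2000 → 1600 → 1250 → 1000 — 2 1/3 stops lower (darker).
Need 2 1/3 stops brighter from the aperture: f/8 → f/7.1 → f/6.3 → f/5.6 → f/5 → f/4.5 → f/4 → f/3.5.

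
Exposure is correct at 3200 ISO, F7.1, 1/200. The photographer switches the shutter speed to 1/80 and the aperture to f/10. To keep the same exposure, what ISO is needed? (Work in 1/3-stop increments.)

Shutter speed: 1/200 → 1/160 → 1/125 → 1/100 → 1/80 — 1 1/3 stops slower (brighter).
Aperture: f/7.1 → f/8 → f/9 → f/10 — 1 stop smaller aperture (darker).
Net change so far: 1/3 stop brighter. Offset with the ISO: 3200 → 2500.

ISO 2500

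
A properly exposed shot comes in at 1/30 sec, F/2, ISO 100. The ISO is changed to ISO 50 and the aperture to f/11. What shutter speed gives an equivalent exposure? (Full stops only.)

ISO: 100 → 50 — 1 stop dropped (darker).
Aperture: f/2 → f/2.8 → f/4 → f/5.6 → f/8 → f/11 — 5 stops narrower (darker).
Net change so far: 6 stops darker. Offset with the shutter speed: 1/30 → 1/15 → 1/8 → 1/4 → 1/2 → 1 → 2.

2 s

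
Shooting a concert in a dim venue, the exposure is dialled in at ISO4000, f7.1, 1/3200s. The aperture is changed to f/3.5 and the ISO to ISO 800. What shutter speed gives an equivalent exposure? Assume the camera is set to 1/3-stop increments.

Aperture: f/7.1 → f/6.3 → f/5.6 → f/5 → f/4.5 → f/4 → f/3.5 — 2 stops larger aperture (brighter).
ISO: 4000 → 3200 → 2500 → 2000 → 1600 → 1250 → 1000 → 800 — 2 1/3 stops lower (darker).
Net change so far: 1/3 stop darker. Offset with the shutter speed: 1/3200 → 1/2500.

1/2500s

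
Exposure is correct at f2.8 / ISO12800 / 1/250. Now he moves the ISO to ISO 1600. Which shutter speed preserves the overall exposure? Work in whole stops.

1/30s

ISO: 12800 → 6400 → 3200 → 1600 — 3 stops lower (darker).
Need 3 stops brighter from the shutter speed: 1/250 → 1/125 → 1/60 → 1/30.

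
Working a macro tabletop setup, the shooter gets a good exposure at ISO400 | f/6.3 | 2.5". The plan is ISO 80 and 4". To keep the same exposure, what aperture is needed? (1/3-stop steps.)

ISO: 400 → 320 → 250 → 200 → 160 → 125 → 100 → 80 — 2 1/3 stops lower (darker).
Shutter speed: 2.5 → 3.2 → 4 — 2/3 stop longer (brighter).
Net change so far: 1 2/3 stops darker. Offset with the aperture: f/6.3 → f/5.6 → f/5 → f/4.5 → f/4 → f/3.5.

f/3.5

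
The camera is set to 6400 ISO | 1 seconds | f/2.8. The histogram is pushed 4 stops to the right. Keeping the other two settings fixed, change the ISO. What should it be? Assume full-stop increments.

Overexposed by 4 stops → need 4 stops darker.
ISO: 6400 → 3200 → 1600 → 800 → 400.

ISO 400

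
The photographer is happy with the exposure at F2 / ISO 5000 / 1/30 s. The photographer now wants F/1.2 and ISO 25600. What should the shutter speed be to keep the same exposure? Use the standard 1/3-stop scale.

1/400s

Aperture: f/2 → f/1.8 → f/1.6 → f/1.4 → f/1.2 — 1 1/3 stops opened up (brighter).
ISO: 5000 → 6400 → 8000 → 10000 → 12800 → 16000 → 20000 → 25600 — 2 1/3 stops higher (brighter).
Net change so far: 3 2/3 stops brighter. Offset with the shutter speed: 1/30 → 1/40 → 1/50 → 1/60 → 1/80 → 1/100 → 1/125 → 1/160 → 1/200 → 1/250 → 1/320 → 1/400.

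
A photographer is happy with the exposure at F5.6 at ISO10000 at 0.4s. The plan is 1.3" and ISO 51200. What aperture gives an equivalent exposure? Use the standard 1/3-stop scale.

Shutter speed: 0.4 → 0.5 → 0.6 → 0.8 → 1 → 1.3 — 1 2/3 stops longer (brighter).
ISO: 10000 → 12800 → 16000 → 20000 → 25600 → 32000 → 40000 → 51200 — 2 1/3 stops higher (brighter).
Net change so far: 4 stops brighter. Offset with the aperture: f/5.6 → f/6.3 → f/7.1 → f/8 → f/9 → f/10 → f/11 → f/13 → f/14 → f/16 → f/18 → f/20 → f/22.

f/22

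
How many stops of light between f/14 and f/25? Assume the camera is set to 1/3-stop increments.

1 2/3 stops

f/14 → f/16 → f/18 → f/20 → f/22 → f/25 — count the steps: 5 third-stops = 1 2/3 stops.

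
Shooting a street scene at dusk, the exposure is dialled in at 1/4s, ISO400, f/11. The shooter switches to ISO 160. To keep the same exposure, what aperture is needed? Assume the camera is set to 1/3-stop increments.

f/7.1

ISO: 400 → 320 → 250 → 200 → 160 — 1 1/3 stops lower (darker).
Need 1 1/3 stops brighter from the aperture: f/11 → f/10 → f/9 → f/8 → f/7.1.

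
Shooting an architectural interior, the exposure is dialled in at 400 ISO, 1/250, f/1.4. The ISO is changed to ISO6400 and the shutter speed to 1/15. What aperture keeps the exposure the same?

ISO: 400 → 800 → 1600 → 3200 → 6400 — 4 stops raised (brighter).
Shutter speed: 1/250 → 1/125 → 1/60 → 1/30 → 1/15 — 4 stops slower (brighter).
Net change so far: 8 stops brighter. Offset with the aperture: f/1.4 → f/2 → f/2.8 → f/4 → f/5.6 → f/8 → f/11 → f/16 → f/22.

f/22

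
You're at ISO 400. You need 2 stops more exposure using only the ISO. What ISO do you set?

ISO 1600

ISO: 400 → 800 → 1600 — 2 stops raised (brighter).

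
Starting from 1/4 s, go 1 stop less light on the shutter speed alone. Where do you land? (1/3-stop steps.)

Shutter speed: 1/4 → 1/5 → 1/6 → 1/8 — 1 stop faster (darker).

1/8s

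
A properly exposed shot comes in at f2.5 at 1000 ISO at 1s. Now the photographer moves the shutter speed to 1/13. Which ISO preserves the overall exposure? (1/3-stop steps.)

Shutter speed: 1 → 0.8 → 0.6 → 0.5 → 0.4 → 0.3 → 1/4 → 1/5 → 1/6 → 1/8 → 1/10 → 1/13 — 3 2/3 stops shorter (darker).
Need 3 2/3 stops brighter from the ISO: 1000 → 1250 → 1600 → 2000 → 2500 → 3200 → 4000 → 5000 → 6400 → 8000 → 10000 → 12800.

ISO 12800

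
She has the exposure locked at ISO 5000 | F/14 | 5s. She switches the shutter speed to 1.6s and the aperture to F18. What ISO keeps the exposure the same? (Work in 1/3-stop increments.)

ISO 25600

Shutter speed: 5 → 4 → 3.2 → 2.5 → 2 → 1.6 — 1 2/3 stops faster (darker).
Aperture: f/14 → f/16 → f/18 — 2/3 stop stopped down (darker).
Net change so far: 2 1/3 stops darker. Offset with the ISO: 5000 → 6400 → 8000 → 10000 → 12800 → 16000 → 20000 → 25600.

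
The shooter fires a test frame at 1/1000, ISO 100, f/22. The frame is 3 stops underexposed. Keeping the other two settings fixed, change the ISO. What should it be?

Underexposed by 3 stops → need 3 stops brighter.
ISO: 100 → 200 → 400 → 800.

ISO 800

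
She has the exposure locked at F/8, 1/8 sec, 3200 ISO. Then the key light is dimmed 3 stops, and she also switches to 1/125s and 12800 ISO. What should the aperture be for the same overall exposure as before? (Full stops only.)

f/1.4

Scene light: 3 stops darker.
Shutter speed: 1/8 → 1/15 → 1/30 → 1/60 → 1/125 — 4 stops faster (darker).
ISO: 3200 → 6400 → 12800 — 2 stops raised (brighter).
Net so far: 5 stops darker. Aperture: f/8 → f/5.6 → f/4 → f/2.8 → f/2 → f/1.4.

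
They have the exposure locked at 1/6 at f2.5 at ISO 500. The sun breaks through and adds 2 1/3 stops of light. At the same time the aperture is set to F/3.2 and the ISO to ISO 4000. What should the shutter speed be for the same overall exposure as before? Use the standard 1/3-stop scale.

1/160s

Scene light: 2 1/3 stops brighter.
Aperture: f/2.5 → f/2.8 → f/3.2 — 2/3 stop smaller aperture (darker).
ISO: 500 → 640 → 800 → 1000 → 1250 → 1600 → 2000 → 2500 → 3200 → 4000 — 3 stops higher (brighter).
Net so far: 4 2/3 stops brighter. Shutter speed: 1/6 → 1/8 → 1/10 → 1/13 → 1/15 → 1/20 → 1/25 → 1/30 → 1/40 → 1/50 → 1/60 → 1/80 → 1/100 → 1/125 → 1/160.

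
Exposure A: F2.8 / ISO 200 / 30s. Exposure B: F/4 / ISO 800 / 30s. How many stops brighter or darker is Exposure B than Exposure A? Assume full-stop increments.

Aperture: f/2.8 → f/4 — 1 stop stopped down (darker).
Shutter speed: unchanged.
ISO: 200 → 400 → 800 — 2 stops raised (brighter).
Net: −1 +2 = +1 stop.

1 stop brighter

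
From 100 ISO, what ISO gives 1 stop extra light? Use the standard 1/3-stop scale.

ISO: 100 → 125 → 160 → 200 — 1 stop raised (brighter).

ISO 200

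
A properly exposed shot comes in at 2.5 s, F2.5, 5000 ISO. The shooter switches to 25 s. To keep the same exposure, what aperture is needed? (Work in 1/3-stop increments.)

f/8

Shutter speed: 2.5 → 3.2 → 4 → 5 → 6 → 8 → 10 → 13 → 15 → 20 → 25 — 3 1/3 stops slower (brighter).
Need 3 1/3 stops darker from the aperture: f/2.5 → f/2.8 → f/3.2 → f/3.5 → f/4 → f/4.5 → f/5 → f/5.6 → f/6.3 → f/7.1 → f/8.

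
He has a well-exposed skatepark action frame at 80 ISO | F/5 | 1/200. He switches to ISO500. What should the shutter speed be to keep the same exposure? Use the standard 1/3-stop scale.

ISO: 80 → 100 → 125 → 160 → 200 → 250 → 320 → 400 → 500 — 2 2/3 stops raised (brighter).
Need 2 2/3 stops darker from the shutter speed: 1/200 → 1/250 → 1/320 → 1/400 → 1/500 → 1/640 → 1/800 → 1/1000 → 1/1250.

1/1250s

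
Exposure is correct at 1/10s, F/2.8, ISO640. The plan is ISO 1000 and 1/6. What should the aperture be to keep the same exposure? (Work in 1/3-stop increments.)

f/4.5

ISO: 640 → 800 → 1000 — 2/3 stop raised (brighter).
Shutter speed: 1/10 → 1/8 → 1/6 — 2/3 stop slower (brighter).
Net change so far: 1 1/3 stops brighter. Offset with the aperture: f/2.8 → f/3.2 → f/3.5 → f/4 → f/4.5.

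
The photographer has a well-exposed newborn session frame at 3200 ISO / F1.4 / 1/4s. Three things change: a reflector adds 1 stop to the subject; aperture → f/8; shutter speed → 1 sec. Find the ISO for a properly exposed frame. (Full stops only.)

Scene light: 1 stop brighter.
Aperture: f/1.4 → f/2 → f/2.8 → f/4 → f/5.6 → f/8 — 5 stops narrower (darker).
Shutter speed: 1/4 → 1/2 → 1 — 2 stops slower (brighter).
Net so far: 2 stops darker. ISO: 3200 → 6400 → 12800.

ISO 12800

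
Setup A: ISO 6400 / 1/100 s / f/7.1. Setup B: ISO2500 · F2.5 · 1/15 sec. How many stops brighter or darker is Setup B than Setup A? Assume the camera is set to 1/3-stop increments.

Aperture: f/7.1 → f/6.3 → f/5.6 → f/5 → f/4.5 → f/4 → f/3.5 → f/3.2 → f/2.8 → f/2.5 — 3 stops wider (brighter).
Shutter speed: 1/100 → 1/80 → 1/60 → 1/50 → 1/40 → 1/30 → 1/25 → 1/20 → 1/15 — 2 2/3 stops longer (brighter).
ISO: 6400 → 5000 → 4000 → 3200 → 2500 — 1 1/3 stops lower (darker).
Net: +3 +2 2/3 −1 1/3 = +4 1/3 stops.

4 1/3 stops brighter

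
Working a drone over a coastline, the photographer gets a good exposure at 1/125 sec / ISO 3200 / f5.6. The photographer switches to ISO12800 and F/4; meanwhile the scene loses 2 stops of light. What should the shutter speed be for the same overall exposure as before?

1/250s

Scene light: 2 stops darker.
ISO: 3200 → 6400 → 12800 — 2 stops raised (brighter).
Aperture: f/5.6 → f/4 — 1 stop wider (brighter).
Net so far: 1 stop brighter. Shutter speed: 1/125 → 1/250.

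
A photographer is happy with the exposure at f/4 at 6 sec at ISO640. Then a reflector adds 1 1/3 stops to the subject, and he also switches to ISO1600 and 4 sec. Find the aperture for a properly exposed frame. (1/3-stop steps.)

Scene light: 1 1/3 stops brighter.
ISO: 640 → 800 → 1000 → 1250 → 1600 — 1 1/3 stops raised (brighter).
Shutter speed: 6 → 5 → 4 — 2/3 stop faster (darker).
Net so far: 2 stops brighter. Aperture: f/4 → f/4.5 → f/5 → f/5.6 → f/6.3 → f/7.1 → f/8.

f/8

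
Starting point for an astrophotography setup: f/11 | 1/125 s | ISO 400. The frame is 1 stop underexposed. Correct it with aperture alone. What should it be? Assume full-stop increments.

Underexposed by 1 stop → need 1 stop brighter.
Aperture: f/11 → f/8.

f/8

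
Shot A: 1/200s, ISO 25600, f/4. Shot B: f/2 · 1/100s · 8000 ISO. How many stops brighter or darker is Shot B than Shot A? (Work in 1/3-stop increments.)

Aperture: f/4 → f/3.5 → f/3.2 → f/2.8 → f/2.5 → f/2.2 → f/2 — 2 stops wider (brighter).
Shutter speed: 1/200 → 1/160 → 1/125 → 1/100 — 1 stop slower (brighter).
ISO: 25600 → 20000 → 16000 → 12800 → 10000 → 8000 — 1 2/3 stops dropped (darker).
Net: +2 +1 −1 2/3 = +1 1/3 stops.

1 1/3 stops brighter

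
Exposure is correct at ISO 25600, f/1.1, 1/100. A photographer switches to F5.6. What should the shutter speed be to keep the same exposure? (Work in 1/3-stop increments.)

Aperture: f/1.1 → f/1.2 → f/1.4 → f/1.6 → f/1.8 → f/2 → f/2.2 → f/2.5 → f/2.8 → f/3.2 → f/3.5 → f/4 → f/4.5 → f/5 → f/5.6 — 4 2/3 stops smaller aperture (darker).
Need 4 2/3 stops brighter from the shutter speed: 1/100 → 1/80 → 1/60 → 1/50 → 1/40 → 1/30 → 1/25 → 1/20 → 1/15 → 1/13 → 1/10 → 1/8 → 1/6 → 1/5 → 1/4.

1/4s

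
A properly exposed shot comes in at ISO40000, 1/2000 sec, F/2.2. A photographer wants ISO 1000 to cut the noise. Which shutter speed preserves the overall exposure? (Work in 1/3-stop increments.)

1/50s

ISO: 40000 → 32000 → 25600 → 20000 → 16000 → 12800 → 10000 → 8000 → 6400 → 5000 → 4000 → 3200 → 2500 → 2000 → 1600 → 1250 → 1000 — 5 1/3 stops lower (darker).
Need 5 1/3 stops brighter from the shutter speed: 1/2000 → 1/1600 → 1/1250 → 1/1000 → 1/800 → 1/640 → 1/500 → 1/400 → 1/320 → 1/250 → 1/200 → 1/160 → 1/125 → 1/100 → 1/80 → 1/60 → 1/50.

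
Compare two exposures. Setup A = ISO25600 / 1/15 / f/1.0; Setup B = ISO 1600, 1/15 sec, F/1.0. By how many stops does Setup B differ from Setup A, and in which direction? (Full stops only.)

4 stops darker

Aperture: unchanged.
Shutter speed: unchanged.
ISO: 25600 → 12800 → 6400 → 3200 → 1600 — 4 stops lower (darker).
Net: −4 = −4 stops.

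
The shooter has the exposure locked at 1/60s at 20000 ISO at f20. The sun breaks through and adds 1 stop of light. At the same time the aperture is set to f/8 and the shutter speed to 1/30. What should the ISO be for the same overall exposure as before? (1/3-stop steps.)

Scene light: 1 stop brighter.
Aperture: f/20 → f/18 → f/16 → f/14 → f/13 → f/11 → f/10 → f/9 → f/8 — 2 2/3 stops opened up (brighter).
Shutter speed: 1/60 → 1/50 → 1/40 → 1/30 — 1 stop longer (brighter).
Net so far: 4 2/3 stops brighter. ISO: 20000 → 16000 → 12800 → 10000 → 8000 → 6400 → 5000 → 4000 → 3200 → 2500 → 2000 → 1600 → 1250 → 1000 → 800.

ISO 800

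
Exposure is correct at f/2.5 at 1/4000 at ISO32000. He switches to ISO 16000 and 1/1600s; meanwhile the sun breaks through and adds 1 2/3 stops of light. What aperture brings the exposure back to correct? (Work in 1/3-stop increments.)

f/5

Scene light: 1 2/3 stops brighter.
ISO: 32000 → 25600 → 20000 → 16000 — 1 stop lower (darker).
Shutter speed: 1/4000 → 1/3200 → 1/2500 → 1/2000 → 1/1600 — 1 1/3 stops slower (brighter).
Net so far: 2 stops brighter. Aperture: f/2.5 → f/2.8 → f/3.2 → f/3.5 → f/4 → f/4.5 → f/5.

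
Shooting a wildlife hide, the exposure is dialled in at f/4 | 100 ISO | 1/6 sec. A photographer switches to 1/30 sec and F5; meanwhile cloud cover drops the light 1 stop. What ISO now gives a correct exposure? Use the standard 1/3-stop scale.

Scene light: 1 stop darker.
Shutter speed: 1/6 → 1/8 → 1/10 → 1/13 → 1/15 → 1/20 → 1/25 → 1/30 — 2 1/3 stops shorter (darker).
Aperture: f/4 → f/4.5 → f/5 — 2/3 stop smaller aperture (darker).
Net so far: 4 stops darker. ISO: 100 → 125 → 160 → 200 → 250 → 320 → 400 → 500 → 640 → 800 → 1000 → 1250 → 1600.

ISO 1600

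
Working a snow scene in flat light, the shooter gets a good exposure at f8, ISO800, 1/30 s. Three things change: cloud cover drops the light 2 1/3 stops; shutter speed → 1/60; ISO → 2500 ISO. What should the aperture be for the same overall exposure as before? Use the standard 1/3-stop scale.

Scene light: 2 1/3 stops darker.
Shutter speed: 1/30 → 1/40 → 1/50 → 1/60 — 1 stop shorter (darker).
ISO: 800 → 1000 → 1250 → 1600 → 2000 → 2500 — 1 2/3 stops higher (brighter).
Net so far: 1 2/3 stops darker. Aperture: f/8 → f/7.1 → f/6.3 → f/5.6 → f/5 → f/4.5.

f/4.5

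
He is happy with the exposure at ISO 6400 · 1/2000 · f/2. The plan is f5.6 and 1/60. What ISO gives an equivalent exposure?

Aperture: f/2 → f/2.8 → f/4 → f/5.6 — 3 stops narrower (darker).
Shutter speed: 1/2000 → 1/1000 → 1/500 → 1/250 → 1/125 → 1/60 — 5 stops longer (brighter).
Net change so far: 2 stops brighter. Offset with the ISO: 6400 → 3200 → 1600.

ISO 1600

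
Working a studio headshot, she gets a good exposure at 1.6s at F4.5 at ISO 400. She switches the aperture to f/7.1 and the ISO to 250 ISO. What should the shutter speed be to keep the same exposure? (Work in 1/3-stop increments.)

6 s

Aperture: f/4.5 → f/5 → f/5.6 → f/6.3 → f/7.1 — 1 1/3 stops stopped down (darker).
ISO: 400 → 320 → 250 — 2/3 stop dropped (darker).
Net change so far: 2 stops darker. Offset with the shutter speed: 1.6 → 2 → 2.5 → 3.2 → 4 → 5 → 6.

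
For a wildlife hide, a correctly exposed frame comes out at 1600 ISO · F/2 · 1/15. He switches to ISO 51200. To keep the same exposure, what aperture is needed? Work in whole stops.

ISO: 1600 → 3200 → 6400 → 12800 → 25600 → 51200 — 5 stops higher (brighter).
Need 5 stops darker from the aperture: f/2 → f/2.8 → f/4 → f/5.6 → f/8 → f/11.

f/11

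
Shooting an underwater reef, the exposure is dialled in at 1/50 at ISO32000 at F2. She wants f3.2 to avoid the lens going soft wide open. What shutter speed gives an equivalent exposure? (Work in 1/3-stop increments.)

1/20s

Aperture: f/2 → f/2.2 → f/2.5 → f/2.8 → f/3.2 — 1 1/3 stops narrower (darker).
Need 1 1/3 stops brighter from the shutter speed: 1/50 → 1/40 → 1/30 → 1/25 → 1/20.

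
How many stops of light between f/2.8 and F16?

f/2.8 → f/4 → f/5.6 → f/8 → f/11 → f/16 — count the steps: 5 stops.

5 stops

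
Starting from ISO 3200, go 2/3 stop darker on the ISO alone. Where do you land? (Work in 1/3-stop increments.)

ISO 2000

ISO: 3200 → 2500 → 2000 — 2/3 stop dropped (darker).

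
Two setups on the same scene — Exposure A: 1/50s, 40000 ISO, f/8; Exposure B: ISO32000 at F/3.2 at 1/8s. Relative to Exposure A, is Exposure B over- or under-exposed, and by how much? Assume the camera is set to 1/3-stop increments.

5 stops brighter

Aperture: f/8 → f/7.1 → f/6.3 → f/5.6 → f/5 → f/4.5 → f/4 → f/3.5 → f/3.2 — 2 2/3 stops larger aperture (brighter).
Shutter speed: 1/50 → 1/40 → 1/30 → 1/25 → 1/20 → 1/15 → 1/13 → 1/10 → 1/8 — 2 2/3 stops longer (brighter).
ISO: 40000 → 32000 — 1/3 stop lower (darker).
Net: +2 2/3 +2 2/3 −1/3 = +5 stops.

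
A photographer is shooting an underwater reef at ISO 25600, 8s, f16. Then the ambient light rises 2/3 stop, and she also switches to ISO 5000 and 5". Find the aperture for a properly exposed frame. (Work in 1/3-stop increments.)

Scene light: 2/3 stop brighter.
ISO: 25600 → 20000 → 16000 → 12800 → 10000 → 8000 → 6400 → 5000 — 2 1/3 stops lower (darker).
Shutter speed: 8 → 6 → 5 — 2/3 stop shorter (darker).
Net so far: 2 1/3 stops darker. Aperture: f/16 → f/14 → f/13 → f/11 → f/10 → f/9 → f/8 → f/7.1.

f/7.1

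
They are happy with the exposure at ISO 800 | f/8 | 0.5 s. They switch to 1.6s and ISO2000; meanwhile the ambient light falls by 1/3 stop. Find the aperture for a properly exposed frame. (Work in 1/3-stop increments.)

Scene light: 1/3 stop darker.
Shutter speed: 0.5 → 0.6 → 0.8 → 1 → 1.3 → 1.6 — 1 2/3 stops slower (brighter).
ISO: 800 → 1000 → 1250 → 1600 → 2000 — 1 1/3 stops raised (brighter).
Net so far: 2 2/3 stops brighter. Aperture: f/8 → f/9 → f/10 → f/11 → f/13 → f/14 → f/16 → f/18 → f/20.

f/20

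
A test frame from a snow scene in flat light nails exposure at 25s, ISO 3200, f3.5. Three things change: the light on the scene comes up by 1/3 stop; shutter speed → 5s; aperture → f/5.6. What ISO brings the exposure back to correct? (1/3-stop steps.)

ISO 32000

Scene light: 1/3 stop brighter.
Shutter speed: 25 → 20 → 15 → 13 → 10 → 8 → 6 → 5 — 2 1/3 stops shorter (darker).
Aperture: f/3.5 → f/4 → f/4.5 → f/5 → f/5.6 — 1 1/3 stops smaller aperture (darker).
Net so far: 3 1/3 stops darker. ISO: 3200 → 4000 → 5000 → 6400 → 8000 → 10000 → 12800 → 16000 → 20000 → 25600 → 32000.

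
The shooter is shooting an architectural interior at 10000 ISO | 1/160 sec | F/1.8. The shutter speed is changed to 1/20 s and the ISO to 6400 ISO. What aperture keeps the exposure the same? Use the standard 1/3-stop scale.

f/4

Shutter speed: 1/160 → 1/125 → 1/100 → 1/80 → 1/60 → 1/50 → 1/40 → 1/30 → 1/25 → 1/20 — 3 stops longer (brighter).
ISO: 10000 → 8000 → 6400 — 2/3 stop lower (darker).
Net change so far: 2 1/3 stops brighter. Offset with the aperture: f/1.8 → f/2 → f/2.2 → f/2.5 → f/2.8 → f/3.2 → f/3.5 → f/4.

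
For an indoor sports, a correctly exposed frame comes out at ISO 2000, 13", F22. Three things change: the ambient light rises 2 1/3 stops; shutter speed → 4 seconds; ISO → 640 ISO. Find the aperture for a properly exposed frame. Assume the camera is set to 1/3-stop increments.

Scene light: 2 1/3 stops brighter.
Shutter speed: 13 → 10 → 8 → 6 → 5 → 4 — 1 2/3 stops faster (darker).
ISO: 2000 → 1600 → 1250 → 1000 → 800 → 640 — 1 2/3 stops dropped (darker).
Net so far: 1 stop darker. Aperture: f/22 → f/20 → f/18 → f/16.

f/16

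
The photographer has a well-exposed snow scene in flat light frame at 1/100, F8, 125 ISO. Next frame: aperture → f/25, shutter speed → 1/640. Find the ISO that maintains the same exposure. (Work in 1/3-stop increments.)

ISO 8000

Aperture: f/8 → f/9 → f/10 → f/11 → f/13 → f/14 → f/16 → f/18 → f/20 → f/22 → f/25 — 3 1/3 stops smaller aperture (darker).
Shutter speed: 1/100 → 1/125 → 1/160 → 1/200 → 1/250 → 1/320 → 1/400 → 1/500 → 1/640 — 2 2/3 stops faster (darker).
Net change so far: 6 stops darker. Offset with the ISO: 125 → 160 → 200 → 250 → 320 → 400 → 500 → 640 → 800 → 1000 → 1250 → 1600 → 2000 → 2500 → 3200 → 4000 → 5000 → 6400 → 8000.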